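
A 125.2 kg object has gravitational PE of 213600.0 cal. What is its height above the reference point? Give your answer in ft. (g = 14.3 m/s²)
PE = mgh → h = PE/(mg) = 8.937e+05 J / (125.2 kg × 14.3 m/s²) = 499.2 m = 1638.0 ft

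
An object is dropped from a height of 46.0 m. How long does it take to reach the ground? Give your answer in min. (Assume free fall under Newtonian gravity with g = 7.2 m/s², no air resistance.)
t = √(2h/g) (with unit conversion) = 0.05958 min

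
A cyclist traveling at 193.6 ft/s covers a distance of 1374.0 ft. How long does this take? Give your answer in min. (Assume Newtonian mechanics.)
t = d/v (with unit conversion) = 0.1183 min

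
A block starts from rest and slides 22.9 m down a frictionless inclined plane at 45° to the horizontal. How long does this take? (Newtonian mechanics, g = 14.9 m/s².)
a = g sin(θ) = 14.9 × sin(45°) = 10.54 m/s²
t = √(2d/a) = √(2 × 22.9 / 10.54) = 2.08 s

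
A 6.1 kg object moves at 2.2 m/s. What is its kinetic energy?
KE = ½mv² = ½×6.1×2.2² = 14.762 J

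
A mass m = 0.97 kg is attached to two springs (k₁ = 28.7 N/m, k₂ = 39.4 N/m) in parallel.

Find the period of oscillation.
k_eq = k₁+k₂ = 68.1 N/m
T = 2π√(m/k_eq) = 2π√(0.97/68.1) = 0.7499 s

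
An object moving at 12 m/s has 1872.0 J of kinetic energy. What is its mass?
KE = ½mv² → m = 2KE/v² = 2×1872.0/12² = 26.0 kg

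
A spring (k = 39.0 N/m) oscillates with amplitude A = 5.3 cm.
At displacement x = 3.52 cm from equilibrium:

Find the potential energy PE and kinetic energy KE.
E_total = ½kA² = ½×39.0×(0.053)² = 0.05478 J
PE = ½kx² = ½×39.0×(0.0352)² = 0.02416 J
KE = E_total − PE = 0.03061 J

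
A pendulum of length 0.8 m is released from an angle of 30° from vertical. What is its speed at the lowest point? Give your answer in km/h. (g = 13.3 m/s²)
h = L(1 − cosθ) = 0.8×(1 − cos30°) = 0.1072 m
v = √(2gh) = √(2×13.3×0.1072) = 1.688 m/s = 6.079 km/h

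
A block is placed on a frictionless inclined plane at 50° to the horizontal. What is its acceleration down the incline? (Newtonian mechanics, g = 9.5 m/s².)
a = g sin(θ) = 9.5 × sin(50°) = 9.5 × 0.766 = 7.28 m/s²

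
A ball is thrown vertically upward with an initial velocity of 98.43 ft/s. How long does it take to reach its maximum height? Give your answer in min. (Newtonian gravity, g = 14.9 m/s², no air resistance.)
t_up = v₀/g (with unit conversion) = 0.03356 min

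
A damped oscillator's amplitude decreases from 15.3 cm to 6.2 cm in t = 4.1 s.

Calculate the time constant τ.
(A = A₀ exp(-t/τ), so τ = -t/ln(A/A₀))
A/A₀ = 6.2/15.3 = 0.4052; ln(A/A₀) = -0.9033
τ = −t/ln(A/A₀) = −4.1/-0.9033 = 4.539 s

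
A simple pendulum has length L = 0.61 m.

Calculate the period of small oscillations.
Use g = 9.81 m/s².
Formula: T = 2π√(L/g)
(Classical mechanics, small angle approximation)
T = 2π√(L/g) = 2π√(0.61/9.81) = 1.567 s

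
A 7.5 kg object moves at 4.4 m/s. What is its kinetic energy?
KE = ½mv² = ½×7.5×4.4² = 72.6 J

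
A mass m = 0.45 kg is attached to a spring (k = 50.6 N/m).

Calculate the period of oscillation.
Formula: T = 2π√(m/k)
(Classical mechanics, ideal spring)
T = 2π√(m/k) = 2π√(0.45/50.6) = 0.5925 s; f = 1/T = 1.688 Hz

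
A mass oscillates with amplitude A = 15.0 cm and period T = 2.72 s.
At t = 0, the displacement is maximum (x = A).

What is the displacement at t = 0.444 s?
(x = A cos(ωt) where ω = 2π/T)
ω = 2π/T = 2π/2.72 = 2.31 rad/s
x = A cos(ωt) = 15.0×cos(2.31×0.444) = 7.778 cm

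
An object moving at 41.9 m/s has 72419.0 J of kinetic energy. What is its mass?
KE = ½mv² → m = 2KE/v² = 2×72419.0/41.9² = 82.5 kg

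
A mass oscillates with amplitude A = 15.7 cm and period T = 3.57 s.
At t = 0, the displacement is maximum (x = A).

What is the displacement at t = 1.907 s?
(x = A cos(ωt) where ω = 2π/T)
ω = 2π/T = 2π/3.57 = 1.76 rad/s
x = A cos(ωt) = 15.7×cos(1.76×1.907) = -15.34 cm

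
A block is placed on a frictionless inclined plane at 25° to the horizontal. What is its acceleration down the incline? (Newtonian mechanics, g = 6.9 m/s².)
a = g sin(θ) = 6.9 × sin(25°) = 6.9 × 0.4226 = 2.92 m/s²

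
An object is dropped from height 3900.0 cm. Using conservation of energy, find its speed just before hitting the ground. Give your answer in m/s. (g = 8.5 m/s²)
mgh = ½mv² → v = √(2gh) = √(2×8.5×39) = 25.75 m/s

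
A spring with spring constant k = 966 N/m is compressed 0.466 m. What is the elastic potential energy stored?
PE = ½kx² = ½×966×0.466² = 104.9 J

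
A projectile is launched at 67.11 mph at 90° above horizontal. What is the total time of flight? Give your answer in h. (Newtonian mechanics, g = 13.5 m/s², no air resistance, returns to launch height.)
T = 2v₀sin(θ)/g (with unit conversion) = 0.001235 h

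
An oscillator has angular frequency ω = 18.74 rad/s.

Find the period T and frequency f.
T = 2π/ω = 2π/18.74 = 0.3353 s; f = ω/2π = 2.983 Hz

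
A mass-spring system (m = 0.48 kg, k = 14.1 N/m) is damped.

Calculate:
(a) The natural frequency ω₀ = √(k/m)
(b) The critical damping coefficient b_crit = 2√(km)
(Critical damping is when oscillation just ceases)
ω₀ = √(k/m) = √(14.1/0.48) = 5.42 rad/s
b_crit = 2√(km) = 2√(14.1×0.48) = 5.203 kg/s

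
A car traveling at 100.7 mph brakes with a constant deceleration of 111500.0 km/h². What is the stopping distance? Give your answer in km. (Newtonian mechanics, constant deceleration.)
d = v₀² / (2a) (with unit conversion) = 0.1178 km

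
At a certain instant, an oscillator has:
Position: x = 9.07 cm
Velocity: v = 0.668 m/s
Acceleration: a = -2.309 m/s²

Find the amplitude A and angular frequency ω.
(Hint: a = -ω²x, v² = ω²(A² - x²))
a = −ω²x → ω = √(|a|/x) = √(2.309/0.0907) = 5.046 rad/s
v² = ω²(A² − x²) → A = √(x² + v²/ω²) = √(0.0907² + 0.668²/5.046²) = 0.1605 m = 16.05 cm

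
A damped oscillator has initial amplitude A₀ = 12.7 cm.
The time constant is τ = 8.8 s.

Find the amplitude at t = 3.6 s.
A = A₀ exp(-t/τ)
A = A₀ exp(−t/τ) = 12.7×exp(−3.6/8.8) = 8.436 cm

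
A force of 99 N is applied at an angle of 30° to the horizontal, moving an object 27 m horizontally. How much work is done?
W = Fd cosθ = 99×27×cos(30°) = 2314.9 J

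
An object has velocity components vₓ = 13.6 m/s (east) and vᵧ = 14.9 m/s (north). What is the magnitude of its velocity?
|v| = √(vₓ² + vᵧ²) = √(13.6² + 14.9²) = √(406.97) = 20.17 m/s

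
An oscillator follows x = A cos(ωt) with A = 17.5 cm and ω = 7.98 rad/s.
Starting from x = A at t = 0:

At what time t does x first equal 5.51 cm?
cos(ωt) = x/A = 5.51/17.5 = 0.3149
ωt = arccos(0.3149) = 1.25 rad
t = 1.25/7.98 = 0.1567 s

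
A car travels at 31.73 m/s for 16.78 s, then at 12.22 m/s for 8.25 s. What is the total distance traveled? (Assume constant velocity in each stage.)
d₁ = v₁t₁ = 31.73 × 16.78 = 532.429 m
d₂ = v₂t₂ = 12.22 × 8.25 = 100.815 m
d_total = 532.429 + 100.815 = 633.24 m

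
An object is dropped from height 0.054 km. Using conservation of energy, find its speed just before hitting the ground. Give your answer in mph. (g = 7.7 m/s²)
mgh = ½mv² → v = √(2gh) = √(2×7.7×54) = 28.84 m/s = 64.51 mph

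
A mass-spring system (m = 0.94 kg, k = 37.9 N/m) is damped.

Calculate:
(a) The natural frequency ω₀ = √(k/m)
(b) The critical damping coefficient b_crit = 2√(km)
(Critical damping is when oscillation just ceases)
ω₀ = √(k/m) = √(37.9/0.94) = 6.35 rad/s
b_crit = 2√(km) = 2√(37.9×0.94) = 11.94 kg/s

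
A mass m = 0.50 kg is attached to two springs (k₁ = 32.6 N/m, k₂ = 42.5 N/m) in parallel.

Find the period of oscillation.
k_eq = k₁+k₂ = 75.1 N/m
T = 2π√(m/k_eq) = 2π√(0.5/75.1) = 0.5127 s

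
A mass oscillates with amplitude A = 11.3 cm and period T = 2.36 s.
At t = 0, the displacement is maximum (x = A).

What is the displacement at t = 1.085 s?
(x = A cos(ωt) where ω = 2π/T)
ω = 2π/T = 2π/2.36 = 2.662 rad/s
x = A cos(ωt) = 11.3×cos(2.662×1.085) = -10.94 cm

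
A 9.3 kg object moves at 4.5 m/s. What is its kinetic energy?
KE = ½mv² = ½×9.3×4.5² = 94.1625 J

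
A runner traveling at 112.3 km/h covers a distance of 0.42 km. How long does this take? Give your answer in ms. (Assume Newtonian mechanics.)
t = d/v (with unit conversion) = 13460.0 ms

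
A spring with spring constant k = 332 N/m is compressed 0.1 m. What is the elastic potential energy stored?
PE = ½kx² = ½×332×0.1² = 1.66 J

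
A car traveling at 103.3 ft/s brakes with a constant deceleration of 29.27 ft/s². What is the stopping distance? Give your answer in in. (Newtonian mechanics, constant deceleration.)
d = v₀² / (2a) (with unit conversion) = 2187.0 in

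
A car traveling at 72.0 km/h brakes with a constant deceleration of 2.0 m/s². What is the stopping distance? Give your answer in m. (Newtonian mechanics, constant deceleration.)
d = v₀² / (2a) (with unit conversion) = 100.0 m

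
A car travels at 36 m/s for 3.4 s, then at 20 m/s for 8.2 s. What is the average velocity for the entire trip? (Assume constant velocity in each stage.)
d₁ = v₁t₁ = 36 × 3.4 = 122.4 m
d₂ = v₂t₂ = 20 × 8.2 = 164 m
d_total = 286.4 m, t_total = 11.6 s
v_avg = d_total/t_total = 286.4/11.6 = 24.69 m/s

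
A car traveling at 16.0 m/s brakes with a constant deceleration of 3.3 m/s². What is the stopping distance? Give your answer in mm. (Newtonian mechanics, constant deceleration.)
d = v₀² / (2a) (with unit conversion) = 38790.0 mm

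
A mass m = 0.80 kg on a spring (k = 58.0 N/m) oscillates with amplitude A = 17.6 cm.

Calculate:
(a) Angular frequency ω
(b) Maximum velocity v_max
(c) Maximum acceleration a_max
ω = √(k/m) = √(58.0/0.8) = 8.515 rad/s
v_max = ωA = 8.515×0.176 = 1.499 m/s
a_max = ω²A = 8.515²×0.176 = 12.76 m/s²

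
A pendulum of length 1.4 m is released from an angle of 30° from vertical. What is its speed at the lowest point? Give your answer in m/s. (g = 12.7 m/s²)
h = L(1 − cosθ) = 1.4×(1 − cos30°) = 0.1876 m
v = √(2gh) = √(2×12.7×0.1876) = 2.183 m/s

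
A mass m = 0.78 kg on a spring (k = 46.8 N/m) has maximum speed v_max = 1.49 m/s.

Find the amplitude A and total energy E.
½mv²_max = ½kA² → A = v_max√(m/k) = 1.49×√(0.78/46.8) = 0.1924 m = 19.24 cm
E = ½mv²_max = ½×0.78×1.49² = 0.8658 J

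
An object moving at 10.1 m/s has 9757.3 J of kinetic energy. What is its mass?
KE = ½mv² → m = 2KE/v² = 2×9757.3/10.1² = 191.3 kg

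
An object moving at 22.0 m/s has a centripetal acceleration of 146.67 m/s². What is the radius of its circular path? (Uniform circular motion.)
r = v²/a_c = 22.0²/146.67 = 3.3 m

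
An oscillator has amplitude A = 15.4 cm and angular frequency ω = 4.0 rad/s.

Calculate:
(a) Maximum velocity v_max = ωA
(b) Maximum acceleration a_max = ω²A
v_max = ωA = 4.0×0.154 = 0.616 m/s
a_max = ω²A = 4.0²×0.154 = 2.464 m/s²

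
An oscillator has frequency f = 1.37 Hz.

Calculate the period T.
T = 1/f = 1/1.37 = 0.7299 s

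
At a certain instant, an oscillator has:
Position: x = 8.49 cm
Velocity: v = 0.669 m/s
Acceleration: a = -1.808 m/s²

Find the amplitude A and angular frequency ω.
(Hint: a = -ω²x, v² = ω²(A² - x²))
a = −ω²x → ω = √(|a|/x) = √(1.808/0.0849) = 4.615 rad/s
v² = ω²(A² − x²) → A = √(x² + v²/ω²) = √(0.0849² + 0.669²/4.615²) = 0.168 m = 16.8 cm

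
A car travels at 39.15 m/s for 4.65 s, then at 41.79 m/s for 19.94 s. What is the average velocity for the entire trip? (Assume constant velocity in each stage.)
d₁ = v₁t₁ = 39.15 × 4.65 = 182.048 m
d₂ = v₂t₂ = 41.79 × 19.94 = 833.293 m
d_total = 1015.34 m, t_total = 24.59 s
v_avg = d_total/t_total = 1015.34/24.59 = 41.29 m/s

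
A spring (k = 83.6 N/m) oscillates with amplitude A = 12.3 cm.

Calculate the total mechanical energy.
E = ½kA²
E = ½kA² = ½×83.6×(0.123)² = 0.6324 J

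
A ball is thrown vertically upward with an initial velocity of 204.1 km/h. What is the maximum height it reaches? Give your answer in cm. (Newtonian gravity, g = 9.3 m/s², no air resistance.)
h_max = v₀²/(2g) (with unit conversion) = 17280.0 cm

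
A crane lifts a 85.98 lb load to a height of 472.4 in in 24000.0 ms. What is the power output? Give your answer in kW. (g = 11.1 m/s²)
W = mgh = 39×11.1×12 = 5194 J
P = W/t = 5194/24 = 216.4 W = 0.2164 kW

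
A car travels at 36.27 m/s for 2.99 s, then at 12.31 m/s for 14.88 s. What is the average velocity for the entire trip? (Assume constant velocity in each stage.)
d₁ = v₁t₁ = 36.27 × 2.99 = 108.447 m
d₂ = v₂t₂ = 12.31 × 14.88 = 183.173 m
d_total = 291.62 m, t_total = 17.87 s
v_avg = d_total/t_total = 291.62/17.87 = 16.32 m/s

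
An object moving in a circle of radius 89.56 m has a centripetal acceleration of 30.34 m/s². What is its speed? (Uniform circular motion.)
v = √(a_c × r) = √(30.34 × 89.56) = 52.13 m/s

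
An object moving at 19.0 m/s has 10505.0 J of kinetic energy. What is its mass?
KE = ½mv² → m = 2KE/v² = 2×10505.0/19.0² = 58.2 kg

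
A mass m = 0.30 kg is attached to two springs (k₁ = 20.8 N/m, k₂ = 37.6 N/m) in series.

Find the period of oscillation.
k_eq = k₁k₂/(k₁+k₂) = 13.39 N/m
T = 2π√(m/k_eq) = 2π√(0.3/13.39) = 0.9404 s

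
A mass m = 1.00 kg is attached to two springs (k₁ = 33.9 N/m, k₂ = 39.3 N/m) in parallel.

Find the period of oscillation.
k_eq = k₁+k₂ = 73.2 N/m
T = 2π√(m/k_eq) = 2π√(1.0/73.2) = 0.7344 s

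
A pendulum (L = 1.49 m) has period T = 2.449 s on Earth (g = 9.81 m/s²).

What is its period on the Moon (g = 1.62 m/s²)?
T = 2π√(L/g), so T_moon/T_earth = √(g_earth/g_moon)
T_moon = 2π√(1.49/1.62) = 6.026 s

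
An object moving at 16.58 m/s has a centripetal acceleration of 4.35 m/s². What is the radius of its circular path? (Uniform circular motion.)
r = v²/a_c = 16.58²/4.35 = 63.19 m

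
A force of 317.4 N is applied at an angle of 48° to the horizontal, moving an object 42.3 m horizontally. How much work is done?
W = Fd cosθ = 317.4×42.3×cos(48°) = 8983.8 J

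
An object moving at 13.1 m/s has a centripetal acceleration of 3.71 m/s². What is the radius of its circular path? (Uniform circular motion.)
r = v²/a_c = 13.1²/3.71 = 46.26 m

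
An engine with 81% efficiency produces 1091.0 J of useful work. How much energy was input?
W_in = W_out/η = 1091.0/0.81 = 1346.9 J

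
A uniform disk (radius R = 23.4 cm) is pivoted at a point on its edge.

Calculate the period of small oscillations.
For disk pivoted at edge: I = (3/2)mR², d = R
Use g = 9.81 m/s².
I/m = (3/2)R² = 0.08213 m²; d = R = 0.234 m
T = 2π√((3/2)R²/(gR)) = 2π√(3R/(2g)) = 1.188 s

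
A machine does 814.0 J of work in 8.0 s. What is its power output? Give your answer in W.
P = W/t = 814 J / 8 s = 101.8 W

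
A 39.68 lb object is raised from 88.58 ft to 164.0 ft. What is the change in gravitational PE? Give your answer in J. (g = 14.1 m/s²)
ΔPE = mg(h₂ − h₁) = 18 kg × 14.1 m/s² × (49.99 − 27) m = 5834 J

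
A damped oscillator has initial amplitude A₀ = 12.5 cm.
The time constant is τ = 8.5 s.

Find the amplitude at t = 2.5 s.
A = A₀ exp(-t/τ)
A = A₀ exp(−t/τ) = 12.5×exp(−2.5/8.5) = 9.315 cm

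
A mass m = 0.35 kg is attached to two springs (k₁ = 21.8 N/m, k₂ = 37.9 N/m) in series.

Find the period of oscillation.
k_eq = k₁k₂/(k₁+k₂) = 13.84 N/m
T = 2π√(m/k_eq) = 2π√(0.35/13.84) = 0.9992 s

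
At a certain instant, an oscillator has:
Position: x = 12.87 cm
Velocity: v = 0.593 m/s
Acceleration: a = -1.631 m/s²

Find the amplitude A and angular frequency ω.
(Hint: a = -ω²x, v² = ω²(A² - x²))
a = −ω²x → ω = √(|a|/x) = √(1.631/0.1287) = 3.56 rad/s
v² = ω²(A² − x²) → A = √(x² + v²/ω²) = √(0.1287² + 0.593²/3.56²) = 0.2105 m = 21.05 cm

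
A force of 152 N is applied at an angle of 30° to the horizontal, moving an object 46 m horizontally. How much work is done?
W = Fd cosθ = 152×46×cos(30°) = 6055.2 J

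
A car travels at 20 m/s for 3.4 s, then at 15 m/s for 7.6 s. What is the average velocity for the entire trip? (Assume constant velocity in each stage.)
d₁ = v₁t₁ = 20 × 3.4 = 68 m
d₂ = v₂t₂ = 15 × 7.6 = 114 m
d_total = 182.0 m, t_total = 11 s
v_avg = d_total/t_total = 182.0/11 = 16.55 m/s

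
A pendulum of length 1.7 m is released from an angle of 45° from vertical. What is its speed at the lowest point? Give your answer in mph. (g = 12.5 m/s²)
h = L(1 − cosθ) = 1.7×(1 − cos45°) = 0.4979 m
v = √(2gh) = √(2×12.5×0.4979) = 3.528 m/s = 7.892 mph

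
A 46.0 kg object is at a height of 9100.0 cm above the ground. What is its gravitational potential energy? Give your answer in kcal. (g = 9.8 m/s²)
PE = mgh = 46 kg × 9.8 m/s² × 91 m = 4.102e+04 J = 9.805 kcal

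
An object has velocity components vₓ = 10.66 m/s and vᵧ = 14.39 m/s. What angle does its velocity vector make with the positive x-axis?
θ = arctan(vᵧ/vₓ) = arctan(14.39/10.66) = 53.47°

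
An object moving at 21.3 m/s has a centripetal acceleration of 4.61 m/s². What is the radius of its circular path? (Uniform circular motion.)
r = v²/a_c = 21.3²/4.61 = 98.41 m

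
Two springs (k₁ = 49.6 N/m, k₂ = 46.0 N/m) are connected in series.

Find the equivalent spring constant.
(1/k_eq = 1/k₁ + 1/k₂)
1/k_eq = 1/49.6 + 1/46.0 = 0.0419; k_eq = 23.87 N/m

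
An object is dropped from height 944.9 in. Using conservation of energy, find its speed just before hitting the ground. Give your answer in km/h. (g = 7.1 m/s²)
mgh = ½mv² → v = √(2gh) = √(2×7.1×24) = 18.46 m/s = 66.46 km/h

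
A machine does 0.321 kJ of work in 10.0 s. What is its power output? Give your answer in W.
P = W/t = 321 J / 10 s = 32.1 W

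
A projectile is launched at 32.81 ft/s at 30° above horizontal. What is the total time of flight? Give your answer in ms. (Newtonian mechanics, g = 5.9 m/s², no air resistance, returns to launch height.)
T = 2v₀sin(θ)/g (with unit conversion) = 1695.0 ms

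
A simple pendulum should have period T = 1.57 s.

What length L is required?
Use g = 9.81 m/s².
T = 2π√(L/g) → L = g(T/2π)² = 9.81×(1.57/2π)² = 0.6125 m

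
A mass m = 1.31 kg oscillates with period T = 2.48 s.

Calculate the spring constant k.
T = 2π√(m/k) → k = m(2π/T)² = 1.31×(2π/2.48)² = 8.409 N/m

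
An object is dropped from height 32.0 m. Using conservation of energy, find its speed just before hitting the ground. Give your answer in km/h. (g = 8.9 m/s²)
mgh = ½mv² → v = √(2gh) = √(2×8.9×32) = 23.87 m/s = 85.92 km/h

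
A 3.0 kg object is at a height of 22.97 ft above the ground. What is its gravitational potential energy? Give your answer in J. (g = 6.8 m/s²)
PE = mgh = 3 kg × 6.8 m/s² × 7.001 m = 142.8 J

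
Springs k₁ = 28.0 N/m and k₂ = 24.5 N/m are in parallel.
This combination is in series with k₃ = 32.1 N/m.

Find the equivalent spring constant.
k₁₂ = k₁ + k₂ = 52.5 N/m (parallel)
1/k_eq = 1/k₁₂ + 1/k₃ → k_eq = 19.92 N/m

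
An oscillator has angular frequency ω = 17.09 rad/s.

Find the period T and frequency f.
T = 2π/ω = 2π/17.09 = 0.3677 s; f = ω/2π = 2.72 Hz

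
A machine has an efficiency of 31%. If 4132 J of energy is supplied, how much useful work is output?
W_out = η × W_in = 0.31 × 4132 = 1280.9 J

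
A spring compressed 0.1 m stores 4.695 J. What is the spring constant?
PE = ½kx² → k = 2PE/x² = 2×4.695/0.1² = 939.0 N/m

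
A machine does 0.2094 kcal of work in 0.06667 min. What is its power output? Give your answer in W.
P = W/t = 876.1 J / 4 s = 219 W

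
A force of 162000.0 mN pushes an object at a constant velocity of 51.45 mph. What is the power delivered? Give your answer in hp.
P = Fv = 162 N × 23 m/s = 3726 W = 4.997 hp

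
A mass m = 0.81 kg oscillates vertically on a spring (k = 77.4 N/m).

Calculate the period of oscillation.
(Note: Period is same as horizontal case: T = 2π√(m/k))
T = 2π√(m/k) = 2π√(0.81/77.4) = 0.6428 s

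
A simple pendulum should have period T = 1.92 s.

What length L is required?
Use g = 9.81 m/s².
T = 2π√(L/g) → L = g(T/2π)² = 9.81×(1.92/2π)² = 0.916 m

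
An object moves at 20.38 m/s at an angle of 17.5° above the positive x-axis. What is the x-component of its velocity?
vₓ = v cos(θ) = 20.38 × cos(17.5°) = 19.44 m/s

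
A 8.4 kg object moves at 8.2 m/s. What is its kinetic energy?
KE = ½mv² = ½×8.4×8.2² = 282.408 J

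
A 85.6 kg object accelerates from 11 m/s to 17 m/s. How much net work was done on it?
W_net = ΔKE = ½m(v₂² − v₁²) = ½×85.6×(17² − 11²) = 7190.4 J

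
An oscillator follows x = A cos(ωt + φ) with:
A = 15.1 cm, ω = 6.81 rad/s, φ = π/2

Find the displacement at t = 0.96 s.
x = A cos(ωt + φ) = 15.1×cos(6.81×0.96 + π/2) = -3.8 cm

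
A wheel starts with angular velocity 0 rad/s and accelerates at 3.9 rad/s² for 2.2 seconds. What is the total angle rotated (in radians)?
θ = ω₀t + ½αt² = 0×2.2 + ½×3.9×2.2² = 9.44 rad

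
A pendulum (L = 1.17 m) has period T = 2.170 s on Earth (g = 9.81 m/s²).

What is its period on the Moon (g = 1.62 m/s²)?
T = 2π√(L/g), so T_moon/T_earth = √(g_earth/g_moon)
T_moon = 2π√(1.17/1.62) = 5.34 s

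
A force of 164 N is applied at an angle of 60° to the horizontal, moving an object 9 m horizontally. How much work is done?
W = Fd cosθ = 164×9×cos(60°) = 738.0 J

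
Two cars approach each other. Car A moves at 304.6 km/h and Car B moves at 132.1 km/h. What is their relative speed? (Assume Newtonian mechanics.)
v_rel = v_A + v_B = 304.6 + 132.1 = 436.7 km/h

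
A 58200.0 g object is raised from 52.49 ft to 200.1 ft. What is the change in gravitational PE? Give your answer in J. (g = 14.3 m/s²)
ΔPE = mg(h₂ − h₁) = 58.2 kg × 14.3 m/s² × (60.99 − 16) m = 3.744e+04 J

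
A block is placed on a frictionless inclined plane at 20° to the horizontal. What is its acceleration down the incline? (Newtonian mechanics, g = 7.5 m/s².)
a = g sin(θ) = 7.5 × sin(20°) = 7.5 × 0.342 = 2.57 m/s²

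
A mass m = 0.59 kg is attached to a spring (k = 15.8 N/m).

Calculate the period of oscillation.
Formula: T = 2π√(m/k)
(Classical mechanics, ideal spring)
T = 2π√(m/k) = 2π√(0.59/15.8) = 1.214 s; f = 1/T = 0.8236 Hz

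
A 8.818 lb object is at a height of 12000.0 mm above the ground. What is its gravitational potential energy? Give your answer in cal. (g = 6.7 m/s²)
PE = mgh = 4 kg × 6.7 m/s² × 12 m = 321.6 J = 76.86 cal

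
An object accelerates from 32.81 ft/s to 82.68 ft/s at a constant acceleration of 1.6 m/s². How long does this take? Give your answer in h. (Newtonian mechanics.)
t = (v - v₀)/a (with unit conversion) = 0.002639 h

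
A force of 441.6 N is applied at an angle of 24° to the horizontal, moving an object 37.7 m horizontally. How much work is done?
W = Fd cosθ = 441.6×37.7×cos(24°) = 15209.0 J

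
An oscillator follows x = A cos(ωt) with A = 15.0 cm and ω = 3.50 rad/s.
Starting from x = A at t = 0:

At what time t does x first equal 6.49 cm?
cos(ωt) = x/A = 6.49/15.0 = 0.4327
ωt = arccos(0.4327) = 1.123 rad
t = 1.123/3.5 = 0.321 s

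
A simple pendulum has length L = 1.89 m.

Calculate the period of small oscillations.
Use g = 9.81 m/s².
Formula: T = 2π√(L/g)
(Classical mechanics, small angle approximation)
T = 2π√(L/g) = 2π√(1.89/9.81) = 2.758 s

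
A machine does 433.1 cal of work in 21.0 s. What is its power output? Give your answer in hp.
P = W/t = 1812 J / 21 s = 86.29 W = 0.1157 hp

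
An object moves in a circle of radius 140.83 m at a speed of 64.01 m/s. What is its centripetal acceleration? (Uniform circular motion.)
a_c = v²/r = 64.01²/140.83 = 4097.28/140.83 = 29.09 m/s²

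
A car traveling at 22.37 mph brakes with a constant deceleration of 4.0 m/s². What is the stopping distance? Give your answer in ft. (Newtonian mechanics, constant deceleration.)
d = v₀² / (2a) (with unit conversion) = 41.01 ft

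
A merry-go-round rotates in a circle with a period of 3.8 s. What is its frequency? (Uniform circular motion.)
f = 1/T = 1/3.8 = 0.2632 Hz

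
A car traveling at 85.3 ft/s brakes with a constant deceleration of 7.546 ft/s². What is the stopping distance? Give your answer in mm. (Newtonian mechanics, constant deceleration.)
d = v₀² / (2a) (with unit conversion) = 146900.0 mm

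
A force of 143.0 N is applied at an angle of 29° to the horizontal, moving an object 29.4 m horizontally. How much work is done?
W = Fd cosθ = 143.0×29.4×cos(29°) = 3677.1 J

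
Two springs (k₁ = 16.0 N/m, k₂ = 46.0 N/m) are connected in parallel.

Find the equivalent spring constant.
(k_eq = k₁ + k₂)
k_eq = k₁ + k₂ = 16.0 + 46.0 = 62 N/m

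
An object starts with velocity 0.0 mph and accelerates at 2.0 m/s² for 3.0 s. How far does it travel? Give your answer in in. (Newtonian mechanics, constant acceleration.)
d = v₀t + ½at² (with unit conversion) = 354.3 in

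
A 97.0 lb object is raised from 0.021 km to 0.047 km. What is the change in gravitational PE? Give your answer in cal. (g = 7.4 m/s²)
ΔPE = mg(h₂ − h₁) = 44 kg × 7.4 m/s² × (47 − 21) m = 8465 J = 2023.0 cal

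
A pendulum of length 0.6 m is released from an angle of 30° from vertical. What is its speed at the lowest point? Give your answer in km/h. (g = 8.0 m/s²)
h = L(1 − cosθ) = 0.6×(1 − cos30°) = 0.08038 m
v = √(2gh) = √(2×8.0×0.08038) = 1.134 m/s = 4.083 km/h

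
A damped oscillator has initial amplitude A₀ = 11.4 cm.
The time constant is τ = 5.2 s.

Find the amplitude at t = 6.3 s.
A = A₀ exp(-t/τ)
A = A₀ exp(−t/τ) = 11.4×exp(−6.3/5.2) = 3.394 cm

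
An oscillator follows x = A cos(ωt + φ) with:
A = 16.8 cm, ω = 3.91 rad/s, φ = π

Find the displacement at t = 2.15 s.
x = A cos(ωt + φ) = 16.8×cos(3.91×2.15 + π) = 8.817 cm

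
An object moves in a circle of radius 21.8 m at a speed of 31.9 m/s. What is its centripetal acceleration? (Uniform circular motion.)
a_c = v²/r = 31.9²/21.8 = 1017.61/21.8 = 46.68 m/s²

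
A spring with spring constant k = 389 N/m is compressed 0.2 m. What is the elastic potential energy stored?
PE = ½kx² = ½×389×0.2² = 7.78 J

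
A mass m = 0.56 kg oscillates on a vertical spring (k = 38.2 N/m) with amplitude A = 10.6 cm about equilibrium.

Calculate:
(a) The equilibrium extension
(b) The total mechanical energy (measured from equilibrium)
x_eq = mg/k = 0.56×9.81/38.2 = 0.1438 m = 14.38 cm
E = ½kA² = ½×38.2×(0.106)² = 0.2146 J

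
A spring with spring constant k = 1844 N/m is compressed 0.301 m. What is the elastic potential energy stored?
PE = ½kx² = ½×1844×0.301² = 83.53 J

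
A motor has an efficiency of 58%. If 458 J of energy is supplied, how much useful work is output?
W_out = η × W_in = 0.58 × 458 = 265.64 J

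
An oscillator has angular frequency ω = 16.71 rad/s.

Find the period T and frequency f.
T = 2π/ω = 2π/16.71 = 0.376 s; f = ω/2π = 2.659 Hz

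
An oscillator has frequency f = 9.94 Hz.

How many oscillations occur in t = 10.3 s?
n = f×t = 9.94×10.3 = 102.4 oscillations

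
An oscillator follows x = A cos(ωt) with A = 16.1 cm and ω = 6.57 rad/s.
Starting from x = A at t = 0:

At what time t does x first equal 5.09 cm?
cos(ωt) = x/A = 5.09/16.1 = 0.3161
ωt = arccos(0.3161) = 1.249 rad
t = 1.249/6.57 = 0.1901 s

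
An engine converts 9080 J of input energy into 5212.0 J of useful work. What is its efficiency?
η = W_out/W_in = 5212.0/9080 = 0.574 = 57.4%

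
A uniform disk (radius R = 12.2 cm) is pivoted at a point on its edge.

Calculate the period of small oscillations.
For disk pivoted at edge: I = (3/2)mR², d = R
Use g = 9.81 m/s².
I/m = (3/2)R² = 0.02233 m²; d = R = 0.122 m
T = 2π√((3/2)R²/(gR)) = 2π√(3R/(2g)) = 0.8582 s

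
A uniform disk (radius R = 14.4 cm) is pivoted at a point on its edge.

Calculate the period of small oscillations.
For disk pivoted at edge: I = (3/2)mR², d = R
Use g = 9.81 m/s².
I/m = (3/2)R² = 0.0311 m²; d = R = 0.144 m
T = 2π√((3/2)R²/(gR)) = 2π√(3R/(2g)) = 0.9323 s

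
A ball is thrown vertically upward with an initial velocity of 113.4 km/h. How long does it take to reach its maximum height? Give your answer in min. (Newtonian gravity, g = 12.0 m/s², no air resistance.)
t_up = v₀/g (with unit conversion) = 0.04375 min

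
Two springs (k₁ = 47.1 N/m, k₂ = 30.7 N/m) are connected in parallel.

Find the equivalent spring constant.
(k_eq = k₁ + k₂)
k_eq = k₁ + k₂ = 47.1 + 30.7 = 77.8 N/m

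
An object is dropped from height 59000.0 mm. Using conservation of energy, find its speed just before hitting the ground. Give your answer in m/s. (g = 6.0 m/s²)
mgh = ½mv² → v = √(2gh) = √(2×6.0×59) = 26.61 m/s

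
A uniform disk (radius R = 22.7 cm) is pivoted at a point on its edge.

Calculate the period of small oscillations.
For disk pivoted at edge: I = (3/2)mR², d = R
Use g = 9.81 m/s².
I/m = (3/2)R² = 0.07729 m²; d = R = 0.227 m
T = 2π√((3/2)R²/(gR)) = 2π√(3R/(2g)) = 1.171 s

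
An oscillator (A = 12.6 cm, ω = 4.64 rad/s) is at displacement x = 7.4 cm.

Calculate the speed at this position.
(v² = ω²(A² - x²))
v = ω√(A² − x²) = 4.64×√(0.126² − 0.074²) = 0.4732 m/s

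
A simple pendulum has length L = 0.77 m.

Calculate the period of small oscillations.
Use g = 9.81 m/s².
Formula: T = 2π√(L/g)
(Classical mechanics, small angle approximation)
T = 2π√(L/g) = 2π√(0.77/9.81) = 1.76 s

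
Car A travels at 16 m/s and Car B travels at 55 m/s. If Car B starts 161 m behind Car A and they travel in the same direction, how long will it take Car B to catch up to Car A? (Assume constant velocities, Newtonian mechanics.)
Relative speed: v_rel = 55 - 16 = 39 m/s
Time to catch: t = d₀/v_rel = 161/39 = 4.13 s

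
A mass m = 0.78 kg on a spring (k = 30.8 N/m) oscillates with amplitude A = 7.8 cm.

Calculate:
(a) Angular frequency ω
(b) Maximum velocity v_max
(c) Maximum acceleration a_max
ω = √(k/m) = √(30.8/0.78) = 6.284 rad/s
v_max = ωA = 6.284×0.078 = 0.4901 m/s
a_max = ω²A = 6.284²×0.078 = 3.08 m/s²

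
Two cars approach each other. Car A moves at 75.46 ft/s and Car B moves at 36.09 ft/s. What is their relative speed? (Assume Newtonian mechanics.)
v_rel = v_A + v_B = 75.46 + 36.09 = 111.6 ft/s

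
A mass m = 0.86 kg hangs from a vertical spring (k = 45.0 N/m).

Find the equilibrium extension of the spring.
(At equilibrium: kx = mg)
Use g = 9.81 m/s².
x_eq = mg/k = 0.86×9.81/45.0 = 0.1875 m = 18.75 cm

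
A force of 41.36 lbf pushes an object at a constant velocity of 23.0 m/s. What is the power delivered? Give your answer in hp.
P = Fv = 184 N × 23 m/s = 4232 W = 5.675 hp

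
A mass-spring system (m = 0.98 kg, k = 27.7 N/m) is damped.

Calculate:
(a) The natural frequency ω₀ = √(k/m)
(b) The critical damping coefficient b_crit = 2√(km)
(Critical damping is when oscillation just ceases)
ω₀ = √(k/m) = √(27.7/0.98) = 5.317 rad/s
b_crit = 2√(km) = 2√(27.7×0.98) = 10.42 kg/s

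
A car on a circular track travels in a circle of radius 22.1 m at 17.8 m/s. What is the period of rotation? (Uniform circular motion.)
T = 2πr/v = 2π×22.1/17.8 = 7.8 s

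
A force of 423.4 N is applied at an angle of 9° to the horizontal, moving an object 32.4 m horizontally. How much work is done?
W = Fd cosθ = 423.4×32.4×cos(9°) = 13549.0 J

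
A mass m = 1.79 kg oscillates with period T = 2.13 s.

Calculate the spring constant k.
T = 2π√(m/k) → k = m(2π/T)² = 1.79×(2π/2.13)² = 15.58 N/m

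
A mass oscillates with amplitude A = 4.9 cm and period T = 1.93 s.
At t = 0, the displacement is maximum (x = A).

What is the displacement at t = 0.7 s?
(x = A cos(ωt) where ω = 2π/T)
ω = 2π/T = 2π/1.93 = 3.256 rad/s
x = A cos(ωt) = 4.9×cos(3.256×0.7) = -3.187 cm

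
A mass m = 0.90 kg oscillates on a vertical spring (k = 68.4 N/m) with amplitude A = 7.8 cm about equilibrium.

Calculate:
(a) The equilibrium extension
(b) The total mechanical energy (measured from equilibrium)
x_eq = mg/k = 0.9×9.81/68.4 = 0.1291 m = 12.91 cm
E = ½kA² = ½×68.4×(0.078)² = 0.2081 J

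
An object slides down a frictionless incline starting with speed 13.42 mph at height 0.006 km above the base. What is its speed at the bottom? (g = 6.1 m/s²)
½mv₀² + mgh = ½mv² → v = √(v₀² + 2gh) = √(5.999² + 2×6.1×6) = 10.45 m/s = 23.37 mph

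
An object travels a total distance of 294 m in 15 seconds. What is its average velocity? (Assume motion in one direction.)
v_avg = Δd / Δt = 294 / 15 = 19.6 m/s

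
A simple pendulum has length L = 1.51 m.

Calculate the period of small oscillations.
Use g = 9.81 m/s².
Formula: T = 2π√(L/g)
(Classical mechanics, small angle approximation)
T = 2π√(L/g) = 2π√(1.51/9.81) = 2.465 s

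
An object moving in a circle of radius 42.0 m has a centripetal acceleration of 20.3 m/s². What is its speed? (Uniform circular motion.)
v = √(a_c × r) = √(20.3 × 42.0) = 29.2 m/s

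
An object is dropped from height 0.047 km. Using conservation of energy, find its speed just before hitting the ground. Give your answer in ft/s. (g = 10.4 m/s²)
mgh = ½mv² → v = √(2gh) = √(2×10.4×47) = 31.27 m/s = 102.6 ft/s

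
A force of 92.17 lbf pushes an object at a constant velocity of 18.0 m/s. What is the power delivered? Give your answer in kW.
P = Fv = 410 N × 18 m/s = 7380 W = 7.38 kW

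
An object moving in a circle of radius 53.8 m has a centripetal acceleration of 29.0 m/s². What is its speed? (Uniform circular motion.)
v = √(a_c × r) = √(29.0 × 53.8) = 39.5 m/s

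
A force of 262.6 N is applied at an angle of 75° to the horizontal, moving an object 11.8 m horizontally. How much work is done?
W = Fd cosθ = 262.6×11.8×cos(75°) = 802.0 J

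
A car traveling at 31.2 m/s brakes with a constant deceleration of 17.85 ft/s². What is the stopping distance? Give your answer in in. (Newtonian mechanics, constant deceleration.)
d = v₀² / (2a) (with unit conversion) = 3522.0 in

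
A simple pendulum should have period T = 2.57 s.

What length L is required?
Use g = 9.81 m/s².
T = 2π√(L/g) → L = g(T/2π)² = 9.81×(2.57/2π)² = 1.641 m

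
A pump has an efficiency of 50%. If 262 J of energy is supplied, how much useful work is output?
W_out = η × W_in = 0.5 × 262 = 131.0 J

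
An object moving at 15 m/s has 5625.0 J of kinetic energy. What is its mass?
KE = ½mv² → m = 2KE/v² = 2×5625.0/15² = 50.0 kg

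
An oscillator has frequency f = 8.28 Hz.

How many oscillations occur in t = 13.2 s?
n = f×t = 8.28×13.2 = 109.3 oscillations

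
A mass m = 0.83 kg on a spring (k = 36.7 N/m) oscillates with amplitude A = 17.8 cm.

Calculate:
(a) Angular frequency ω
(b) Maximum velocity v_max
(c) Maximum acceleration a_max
ω = √(k/m) = √(36.7/0.83) = 6.65 rad/s
v_max = ωA = 6.65×0.178 = 1.184 m/s
a_max = ω²A = 6.65²×0.178 = 7.871 m/s²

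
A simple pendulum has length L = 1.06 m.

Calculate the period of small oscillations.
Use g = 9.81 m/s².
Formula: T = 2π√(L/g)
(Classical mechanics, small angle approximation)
T = 2π√(L/g) = 2π√(1.06/9.81) = 2.065 s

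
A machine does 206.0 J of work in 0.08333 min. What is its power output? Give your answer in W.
P = W/t = 206 J / 5 s = 41.2 W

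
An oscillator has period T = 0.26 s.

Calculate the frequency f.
f = 1/T = 1/0.26 = 3.846 Hz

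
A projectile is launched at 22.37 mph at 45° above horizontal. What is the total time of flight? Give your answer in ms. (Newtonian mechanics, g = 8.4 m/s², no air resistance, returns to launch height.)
T = 2v₀sin(θ)/g (with unit conversion) = 1684.0 ms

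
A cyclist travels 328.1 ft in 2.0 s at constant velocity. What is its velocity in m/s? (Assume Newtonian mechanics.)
v = d/t (with unit conversion) = 50.0 m/s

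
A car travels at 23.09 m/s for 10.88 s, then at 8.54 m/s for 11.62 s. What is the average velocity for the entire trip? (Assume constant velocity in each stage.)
d₁ = v₁t₁ = 23.09 × 10.88 = 251.219 m
d₂ = v₂t₂ = 8.54 × 11.62 = 99.2348 m
d_total = 350.45 m, t_total = 22.5 s
v_avg = d_total/t_total = 350.45/22.5 = 15.58 m/s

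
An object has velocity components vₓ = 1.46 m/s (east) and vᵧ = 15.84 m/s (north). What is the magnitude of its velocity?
|v| = √(vₓ² + vᵧ²) = √(1.46² + 15.84²) = √(253.037) = 15.91 m/s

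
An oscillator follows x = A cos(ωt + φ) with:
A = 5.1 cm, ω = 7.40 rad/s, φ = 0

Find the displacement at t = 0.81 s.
x = A cos(ωt + φ) = 5.1×cos(7.4×0.81 + 0) = 4.888 cm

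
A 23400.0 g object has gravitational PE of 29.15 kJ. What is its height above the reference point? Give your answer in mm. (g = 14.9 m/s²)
PE = mgh → h = PE/(mg) = 2.915e+04 J / (23.4 kg × 14.9 m/s²) = 83.61 m = 83610.0 mm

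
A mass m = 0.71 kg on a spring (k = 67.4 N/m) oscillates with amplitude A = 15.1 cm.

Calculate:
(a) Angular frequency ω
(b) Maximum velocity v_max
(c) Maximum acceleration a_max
ω = √(k/m) = √(67.4/0.71) = 9.743 rad/s
v_max = ωA = 9.743×0.151 = 1.471 m/s
a_max = ω²A = 9.743²×0.151 = 14.33 m/s²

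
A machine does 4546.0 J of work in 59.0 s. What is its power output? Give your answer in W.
P = W/t = 4546 J / 59 s = 77.05 W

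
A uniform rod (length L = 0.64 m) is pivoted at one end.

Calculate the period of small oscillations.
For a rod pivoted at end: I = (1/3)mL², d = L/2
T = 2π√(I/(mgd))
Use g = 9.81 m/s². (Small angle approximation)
I/m = (1/3)L² = 0.1365 m²; d = L/2 = 0.32 m
T = 2π√(I/(mgd)) = 2π√(0.1365/(9.81×0.32)) = 1.31 s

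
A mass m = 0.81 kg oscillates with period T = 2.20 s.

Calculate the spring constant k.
T = 2π√(m/k) → k = m(2π/T)² = 0.81×(2π/2.2)² = 6.607 N/m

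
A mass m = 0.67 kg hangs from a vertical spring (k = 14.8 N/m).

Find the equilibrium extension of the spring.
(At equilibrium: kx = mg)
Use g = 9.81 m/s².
x_eq = mg/k = 0.67×9.81/14.8 = 0.4441 m = 44.41 cm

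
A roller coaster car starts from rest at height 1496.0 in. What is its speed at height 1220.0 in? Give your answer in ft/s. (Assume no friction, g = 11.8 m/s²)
mgh₁ = ½mv₂² + mgh₂ → v₂ = √(2g(h₁−h₂)) = √(2×11.8×(38−30.99)) = 12.86 m/s = 42.2 ft/s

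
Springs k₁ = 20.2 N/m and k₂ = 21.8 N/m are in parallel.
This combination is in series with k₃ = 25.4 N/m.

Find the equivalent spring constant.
k₁₂ = k₁ + k₂ = 42 N/m (parallel)
1/k_eq = 1/k₁₂ + 1/k₃ → k_eq = 15.83 N/m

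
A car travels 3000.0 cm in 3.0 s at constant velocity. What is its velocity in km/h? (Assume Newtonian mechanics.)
v = d/t (with unit conversion) = 36.0 km/h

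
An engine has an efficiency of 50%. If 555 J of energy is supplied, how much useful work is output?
W_out = η × W_in = 0.5 × 555 = 277.5 J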